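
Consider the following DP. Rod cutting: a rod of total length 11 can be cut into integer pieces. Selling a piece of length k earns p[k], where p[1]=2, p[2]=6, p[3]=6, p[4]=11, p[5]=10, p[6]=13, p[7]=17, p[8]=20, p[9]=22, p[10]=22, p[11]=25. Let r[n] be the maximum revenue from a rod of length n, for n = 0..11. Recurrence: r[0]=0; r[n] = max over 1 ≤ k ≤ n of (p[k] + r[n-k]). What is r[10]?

30

   n    0    1    2    3    4    5    6    7    8    9   10   11
r[n]    0    2    6    8   12   14   18   20   24   26   30   32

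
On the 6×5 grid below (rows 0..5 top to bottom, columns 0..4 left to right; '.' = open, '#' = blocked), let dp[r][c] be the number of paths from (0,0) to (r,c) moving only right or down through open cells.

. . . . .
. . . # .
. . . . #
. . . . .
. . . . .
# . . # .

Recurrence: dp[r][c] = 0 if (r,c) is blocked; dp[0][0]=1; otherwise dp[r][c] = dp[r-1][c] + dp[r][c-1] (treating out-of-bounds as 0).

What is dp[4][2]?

15

r\c   0   1   2   3   4
  0   1   1   1   1   1
  1   1   2   3   0   1
  2   1   3   6   6   0
  3   1   4  10  16  16
  4   1   5  15  31  47
  5   0   5  20   0  47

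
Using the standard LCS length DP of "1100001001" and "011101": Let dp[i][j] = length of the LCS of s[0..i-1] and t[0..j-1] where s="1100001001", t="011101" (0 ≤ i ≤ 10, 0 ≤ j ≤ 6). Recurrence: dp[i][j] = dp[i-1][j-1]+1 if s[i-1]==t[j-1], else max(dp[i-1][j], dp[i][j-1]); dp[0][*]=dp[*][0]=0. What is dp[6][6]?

   ''  0  1  1  1  0  1
''  0  0  0  0  0  0  0
 1  0  0  1  1  1  1  1
 1  0  0  1  2  2  2  2
 0  0  1  1  2  2  3  3
 0  0  1  1  2  2  3  3
 0  0  1  1  2  2  3  3
 0  0  1  1  2  2  3  3
 1  0  1  2  2  3  3  4
 0  0  1  2  2  3  4  4
 0  0  1  2  2  3  4  4
 1  0  1  2  3  3  4  5

3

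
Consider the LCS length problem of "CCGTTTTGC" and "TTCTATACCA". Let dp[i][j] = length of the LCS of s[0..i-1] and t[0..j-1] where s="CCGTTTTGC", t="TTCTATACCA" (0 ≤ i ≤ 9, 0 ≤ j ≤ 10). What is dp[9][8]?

   ''  T  T  C  T  A  T  A  C  C  A
''  0  0  0  0  0  0  0  0  0  0  0
 C  0  0  0  1  1  1  1  1  1  1  1
 C  0  0  0  1  1  1  1  1  2  2  2
 G  0  0  0  1  1  1  1  1  2  2  2
 T  0  1  1  1  2  2  2  2  2  2  2
 T  0  1  2  2  2  2  3  3  3  3  3
 T  0  1  2  2  3  3  3  3  3  3  3
 T  0  1  2  2  3  3  4  4  4  4  4
 G  0  1  2  2  3  3  4  4  4  4  4
 C  0  1  2  3  3  3  4  4  5  5  5

5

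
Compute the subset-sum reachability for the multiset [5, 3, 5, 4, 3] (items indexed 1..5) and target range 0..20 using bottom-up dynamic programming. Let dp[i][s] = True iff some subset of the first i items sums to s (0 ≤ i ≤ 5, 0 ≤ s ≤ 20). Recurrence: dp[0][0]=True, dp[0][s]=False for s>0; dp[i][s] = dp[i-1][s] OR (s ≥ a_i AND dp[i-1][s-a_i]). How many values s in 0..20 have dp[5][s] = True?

i\s   0   1   2   3   4   5   6   7   8   9  10  11  12  13  14  15  16  17  18  19  20
  0   T   F   F   F   F   F   F   F   F   F   F   F   F   F   F   F   F   F   F   F   F
  1   T   F   F   F   F   T   F   F   F   F   F   F   F   F   F   F   F   F   F   F   F
  2   T   F   F   T   F   T   F   F   T   F   F   F   F   F   F   F   F   F   F   F   F
  3   T   F   F   T   F   T   F   F   T   F   T   F   F   T   F   F   F   F   F   F   F
  4   T   F   F   T   T   T   F   T   T   T   T   F   T   T   T   F   F   T   F   F   F
  5   T   F   F   T   T   T   T   T   T   T   T   T   T   T   T   T   T   T   F   F   T

17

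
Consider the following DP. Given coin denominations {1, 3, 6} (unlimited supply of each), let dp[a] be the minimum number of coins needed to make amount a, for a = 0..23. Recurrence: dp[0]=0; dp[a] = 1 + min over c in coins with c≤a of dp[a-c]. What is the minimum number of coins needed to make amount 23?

6

 a  0  1  2  3  4  5  6  7  8  9 10 11 12 13 14 15 16 17 18 19 20 21 22 23
dp  0  1  2  1  2  3  1  2  3  2  3  4  2  3  4  3  4  5  3  4  5  4  5  6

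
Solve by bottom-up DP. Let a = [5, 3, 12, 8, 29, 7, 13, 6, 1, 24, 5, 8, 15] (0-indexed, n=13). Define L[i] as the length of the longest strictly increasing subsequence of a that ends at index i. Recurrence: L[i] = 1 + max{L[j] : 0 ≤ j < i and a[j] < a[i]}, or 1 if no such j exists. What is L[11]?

3

   i    0    1    2    3    4    5    6    7    8    9   10   11   12
a[i]    5    3   12    8   29    7   13    6    1   24    5    8   15
L[i]    1    1    2    2    3    2    3    2    1    4    2    3    4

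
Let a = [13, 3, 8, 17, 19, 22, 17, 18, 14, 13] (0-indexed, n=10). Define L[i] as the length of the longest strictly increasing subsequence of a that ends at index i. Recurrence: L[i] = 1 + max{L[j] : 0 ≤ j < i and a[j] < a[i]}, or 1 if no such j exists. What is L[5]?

5

   i    0    1    2    3    4    5    6    7    8    9
a[i]   13    3    8   17   19   22   17   18   14   13
L[i]    1    1    2    3    4    5    3    4    3    3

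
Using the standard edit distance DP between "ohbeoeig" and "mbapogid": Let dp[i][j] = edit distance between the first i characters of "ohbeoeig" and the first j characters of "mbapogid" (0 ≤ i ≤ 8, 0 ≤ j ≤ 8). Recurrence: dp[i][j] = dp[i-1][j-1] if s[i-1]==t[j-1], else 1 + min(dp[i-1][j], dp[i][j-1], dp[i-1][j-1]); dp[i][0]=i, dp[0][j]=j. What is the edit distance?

6

   ''  m  b  a  p  o  g  i  d
''  0  1  2  3  4  5  6  7  8
 o  1  1  2  3  4  4  5  6  7
 h  2  2  2  3  4  5  5  6  7
 b  3  3  2  3  4  5  6  6  7
 e  4  4  3  3  4  5  6  7  7
 o  5  5  4  4  4  4  5  6  7
 e  6  6  5  5  5  5  5  6  7
 i  7  7  6  6  6  6  6  5  6
 g  8  8  7  7  7  7  6  6  6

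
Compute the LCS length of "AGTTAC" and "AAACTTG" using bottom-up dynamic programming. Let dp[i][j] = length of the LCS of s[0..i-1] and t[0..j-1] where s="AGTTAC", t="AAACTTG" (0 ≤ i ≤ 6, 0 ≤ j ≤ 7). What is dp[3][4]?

   ''  A  A  A  C  T  T  G
''  0  0  0  0  0  0  0  0
 A  0  1  1  1  1  1  1  1
 G  0  1  1  1  1  1  1  2
 T  0  1  1  1  1  2  2  2
 T  0  1  1  1  1  2  3  3
 A  0  1  2  2  2  2  3  3
 C  0  1  2  2  3  3  3  3

1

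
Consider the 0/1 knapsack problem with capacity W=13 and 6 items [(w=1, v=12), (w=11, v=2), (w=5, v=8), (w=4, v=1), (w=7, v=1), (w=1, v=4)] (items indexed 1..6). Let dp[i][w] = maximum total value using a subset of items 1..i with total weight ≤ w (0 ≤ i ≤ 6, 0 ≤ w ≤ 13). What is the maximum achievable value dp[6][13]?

25

i\w   0   1   2   3   4   5   6   7   8   9  10  11  12  13
  0   0   0   0   0   0   0   0   0   0   0   0   0   0   0
  1   0  12  12  12  12  12  12  12  12  12  12  12  12  12
  2   0  12  12  12  12  12  12  12  12  12  12  12  14  14
  3   0  12  12  12  12  12  20  20  20  20  20  20  20  20
  4   0  12  12  12  12  13  20  20  20  20  21  21  21  21
  5   0  12  12  12  12  13  20  20  20  20  21  21  21  21
  6   0  12  16  16  16  16  20  24  24  24  24  25  25  25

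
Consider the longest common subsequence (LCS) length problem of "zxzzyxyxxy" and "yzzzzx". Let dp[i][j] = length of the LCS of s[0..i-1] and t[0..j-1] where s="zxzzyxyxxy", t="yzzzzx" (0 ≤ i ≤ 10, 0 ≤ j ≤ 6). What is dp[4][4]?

   ''  y  z  z  z  z  x
''  0  0  0  0  0  0  0
 z  0  0  1  1  1  1  1
 x  0  0  1  1  1  1  2
 z  0  0  1  2  2  2  2
 z  0  0  1  2  3  3  3
 y  0  1  1  2  3  3  3
 x  0  1  1  2  3  3  4
 y  0  1  1  2  3  3  4
 x  0  1  1  2  3  3  4
 x  0  1  1  2  3  3  4
 y  0  1  1  2  3  3  4

3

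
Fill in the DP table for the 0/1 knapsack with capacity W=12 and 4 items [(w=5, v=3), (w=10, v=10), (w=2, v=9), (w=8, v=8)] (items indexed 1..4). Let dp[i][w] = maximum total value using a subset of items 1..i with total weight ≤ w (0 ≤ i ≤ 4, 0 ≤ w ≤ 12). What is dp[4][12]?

19

i\w   0   1   2   3   4   5   6   7   8   9  10  11  12
  0   0   0   0   0   0   0   0   0   0   0   0   0   0
  1   0   0   0   0   0   3   3   3   3   3   3   3   3
  2   0   0   0   0   0   3   3   3   3   3  10  10  10
  3   0   0   9   9   9   9   9  12  12  12  12  12  19
  4   0   0   9   9   9   9   9  12  12  12  17  17  19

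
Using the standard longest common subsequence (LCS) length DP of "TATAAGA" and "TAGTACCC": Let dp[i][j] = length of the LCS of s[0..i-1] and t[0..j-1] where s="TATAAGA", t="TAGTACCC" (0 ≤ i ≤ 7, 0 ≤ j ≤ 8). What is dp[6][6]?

   ''  T  A  G  T  A  C  C  C
''  0  0  0  0  0  0  0  0  0
 T  0  1  1  1  1  1  1  1  1
 A  0  1  2  2  2  2  2  2  2
 T  0  1  2  2  3  3  3  3  3
 A  0  1  2  2  3  4  4  4  4
 A  0  1  2  2  3  4  4  4  4
 G  0  1  2  3  3  4  4  4  4
 A  0  1  2  3  3  4  4  4  4

4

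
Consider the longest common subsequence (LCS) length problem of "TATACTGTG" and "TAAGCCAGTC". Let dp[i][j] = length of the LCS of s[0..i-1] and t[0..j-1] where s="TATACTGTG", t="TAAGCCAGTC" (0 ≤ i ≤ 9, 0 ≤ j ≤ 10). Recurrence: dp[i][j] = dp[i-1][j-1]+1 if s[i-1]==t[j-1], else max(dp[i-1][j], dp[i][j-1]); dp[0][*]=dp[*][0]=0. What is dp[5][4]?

   ''  T  A  A  G  C  C  A  G  T  C
''  0  0  0  0  0  0  0  0  0  0  0
 T  0  1  1  1  1  1  1  1  1  1  1
 A  0  1  2  2  2  2  2  2  2  2  2
 T  0  1  2  2  2  2  2  2  2  3  3
 A  0  1  2  3  3  3  3  3  3  3  3
 C  0  1  2  3  3  4  4  4  4  4  4
 T  0  1  2  3  3  4  4  4  4  5  5
 G  0  1  2  3  4  4  4  4  5  5  5
 T  0  1  2  3  4  4  4  4  5  6  6
 G  0  1  2  3  4  4  4  4  5  6  6

3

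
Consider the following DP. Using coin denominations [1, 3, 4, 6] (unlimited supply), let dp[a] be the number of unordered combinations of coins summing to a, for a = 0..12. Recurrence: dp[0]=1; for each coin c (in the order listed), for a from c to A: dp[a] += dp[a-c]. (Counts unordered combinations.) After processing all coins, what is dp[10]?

11

after  coin     0     1     2     3     4     5     6     7     8     9    10    11    12
          1     1     1     1     1     1     1     1     1     1     1     1     1     1
          3     1     1     1     2     2     2     3     3     3     4     4     4     5
          4     1     1     1     2     3     3     4     5     6     7     8     9    11
          6     1     1     1     2     3     3     5     6     7     9    11    12    16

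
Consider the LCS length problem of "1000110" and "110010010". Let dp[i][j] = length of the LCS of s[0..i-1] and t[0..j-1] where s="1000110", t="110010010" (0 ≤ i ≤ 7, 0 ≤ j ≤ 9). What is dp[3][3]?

2

   ''  1  1  0  0  1  0  0  1  0
''  0  0  0  0  0  0  0  0  0  0
 1  0  1  1  1  1  1  1  1  1  1
 0  0  1  1  2  2  2  2  2  2  2
 0  0  1  1  2  3  3  3  3  3  3
 0  0  1  1  2  3  3  4  4  4  4
 1  0  1  2  2  3  4  4  4  5  5
 1  0  1  2  2  3  4  4  4  5  5
 0  0  1  2  3  3  4  5  5  5  6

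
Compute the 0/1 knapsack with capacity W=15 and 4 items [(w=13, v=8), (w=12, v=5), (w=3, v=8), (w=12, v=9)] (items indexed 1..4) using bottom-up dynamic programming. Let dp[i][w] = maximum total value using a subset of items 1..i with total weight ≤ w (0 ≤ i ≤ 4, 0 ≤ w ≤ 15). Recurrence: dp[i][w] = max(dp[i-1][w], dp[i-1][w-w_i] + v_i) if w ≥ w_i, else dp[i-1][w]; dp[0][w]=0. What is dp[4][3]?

8

i\w   0   1   2   3   4   5   6   7   8   9  10  11  12  13  14  15
  0   0   0   0   0   0   0   0   0   0   0   0   0   0   0   0   0
  1   0   0   0   0   0   0   0   0   0   0   0   0   0   8   8   8
  2   0   0   0   0   0   0   0   0   0   0   0   0   5   8   8   8
  3   0   0   0   8   8   8   8   8   8   8   8   8   8   8   8  13
  4   0   0   0   8   8   8   8   8   8   8   8   8   9   9   9  17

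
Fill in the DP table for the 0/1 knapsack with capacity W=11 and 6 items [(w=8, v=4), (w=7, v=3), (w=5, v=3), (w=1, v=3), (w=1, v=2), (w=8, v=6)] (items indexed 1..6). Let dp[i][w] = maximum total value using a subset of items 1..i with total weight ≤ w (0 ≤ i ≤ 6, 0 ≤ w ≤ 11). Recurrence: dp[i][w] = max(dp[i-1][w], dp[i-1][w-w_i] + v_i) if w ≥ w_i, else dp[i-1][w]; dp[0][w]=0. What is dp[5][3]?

5

i\w   0   1   2   3   4   5   6   7   8   9  10  11
  0   0   0   0   0   0   0   0   0   0   0   0   0
  1   0   0   0   0   0   0   0   0   4   4   4   4
  2   0   0   0   0   0   0   0   3   4   4   4   4
  3   0   0   0   0   0   3   3   3   4   4   4   4
  4   0   3   3   3   3   3   6   6   6   7   7   7
  5   0   3   5   5   5   5   6   8   8   8   9   9
  6   0   3   5   5   5   5   6   8   8   9  11  11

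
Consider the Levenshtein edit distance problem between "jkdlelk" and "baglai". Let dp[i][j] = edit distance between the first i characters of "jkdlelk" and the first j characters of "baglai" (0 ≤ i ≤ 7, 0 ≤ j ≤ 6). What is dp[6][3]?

6

   ''  b  a  g  l  a  i
''  0  1  2  3  4  5  6
 j  1  1  2  3  4  5  6
 k  2  2  2  3  4  5  6
 d  3  3  3  3  4  5  6
 l  4  4  4  4  3  4  5
 e  5  5  5  5  4  4  5
 l  6  6  6  6  5  5  5
 k  7  7  7  7  6  6  6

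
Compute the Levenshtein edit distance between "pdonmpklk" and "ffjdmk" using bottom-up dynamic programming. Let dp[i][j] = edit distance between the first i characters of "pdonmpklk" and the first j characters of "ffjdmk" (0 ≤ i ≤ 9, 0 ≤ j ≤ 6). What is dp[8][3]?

8

   ''  f  f  j  d  m  k
''  0  1  2  3  4  5  6
 p  1  1  2  3  4  5  6
 d  2  2  2  3  3  4  5
 o  3  3  3  3  4  4  5
 n  4  4  4  4  4  5  5
 m  5  5  5  5  5  4  5
 p  6  6  6  6  6  5  5
 k  7  7  7  7  7  6  5
 l  8  8  8  8  8  7  6
 k  9  9  9  9  9  8  7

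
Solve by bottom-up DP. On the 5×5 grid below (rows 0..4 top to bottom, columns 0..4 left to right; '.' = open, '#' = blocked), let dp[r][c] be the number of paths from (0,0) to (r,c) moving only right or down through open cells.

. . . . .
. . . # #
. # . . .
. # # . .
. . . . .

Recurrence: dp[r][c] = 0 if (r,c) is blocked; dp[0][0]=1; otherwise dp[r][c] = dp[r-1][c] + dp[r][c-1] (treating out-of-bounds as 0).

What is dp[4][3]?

4

r\c   0   1   2   3   4
  0   1   1   1   1   1
  1   1   2   3   0   0
  2   1   0   3   3   3
  3   1   0   0   3   6
  4   1   1   1   4  10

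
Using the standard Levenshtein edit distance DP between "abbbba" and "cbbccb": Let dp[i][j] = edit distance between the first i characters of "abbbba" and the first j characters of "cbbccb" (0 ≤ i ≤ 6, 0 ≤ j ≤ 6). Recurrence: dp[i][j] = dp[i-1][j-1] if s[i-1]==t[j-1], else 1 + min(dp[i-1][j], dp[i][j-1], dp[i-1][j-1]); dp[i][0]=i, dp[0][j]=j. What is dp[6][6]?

4

   ''  c  b  b  c  c  b
''  0  1  2  3  4  5  6
 a  1  1  2  3  4  5  6
 b  2  2  1  2  3  4  5
 b  3  3  2  1  2  3  4
 b  4  4  3  2  2  3  3
 b  5  5  4  3  3  3  3
 a  6  6  5  4  4  4  4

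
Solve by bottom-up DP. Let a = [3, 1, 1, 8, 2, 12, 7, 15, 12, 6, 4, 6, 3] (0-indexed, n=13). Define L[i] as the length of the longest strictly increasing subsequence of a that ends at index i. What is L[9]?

   i    0    1    2    3    4    5    6    7    8    9   10   11   12
a[i]    3    1    1    8    2   12    7   15   12    6    4    6    3
L[i]    1    1    1    2    2    3    3    4    4    3    3    4    3

3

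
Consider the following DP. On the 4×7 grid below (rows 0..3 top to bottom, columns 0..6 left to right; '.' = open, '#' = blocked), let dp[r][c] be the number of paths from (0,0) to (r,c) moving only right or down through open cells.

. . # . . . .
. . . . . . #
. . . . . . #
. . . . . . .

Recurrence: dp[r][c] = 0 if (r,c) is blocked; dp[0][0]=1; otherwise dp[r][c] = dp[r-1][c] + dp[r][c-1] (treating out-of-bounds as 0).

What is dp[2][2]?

5

r\c   0   1   2   3   4   5   6
  0   1   1   0   0   0   0   0
  1   1   2   2   2   2   2   0
  2   1   3   5   7   9  11   0
  3   1   4   9  16  25  36  36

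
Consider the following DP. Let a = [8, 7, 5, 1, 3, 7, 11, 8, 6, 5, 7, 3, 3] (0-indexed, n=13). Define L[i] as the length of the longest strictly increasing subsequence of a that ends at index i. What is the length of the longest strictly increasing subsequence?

   i    0    1    2    3    4    5    6    7    8    9   10   11   12
a[i]    8    7    5    1    3    7   11    8    6    5    7    3    3
L[i]    1    1    1    1    2    3    4    4    3    3    4    2    2

4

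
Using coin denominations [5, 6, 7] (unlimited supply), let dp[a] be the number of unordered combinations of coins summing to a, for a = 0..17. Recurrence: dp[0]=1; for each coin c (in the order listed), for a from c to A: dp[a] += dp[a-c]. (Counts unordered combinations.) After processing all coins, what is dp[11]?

1

after  coin     0     1     2     3     4     5     6     7     8     9    10    11    12    13    14    15    16    17
          5     1     0     0     0     0     1     0     0     0     0     1     0     0     0     0     1     0     0
          6     1     0     0     0     0     1     1     0     0     0     1     1     1     0     0     1     1     1
          7     1     0     0     0     0     1     1     1     0     0     1     1     2     1     1     1     1     2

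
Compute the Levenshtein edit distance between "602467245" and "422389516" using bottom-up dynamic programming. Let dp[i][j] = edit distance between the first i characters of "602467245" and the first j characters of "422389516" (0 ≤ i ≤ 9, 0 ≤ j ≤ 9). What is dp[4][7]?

6

   ''  4  2  2  3  8  9  5  1  6
''  0  1  2  3  4  5  6  7  8  9
 6  1  1  2  3  4  5  6  7  8  8
 0  2  2  2  3  4  5  6  7  8  9
 2  3  3  2  2  3  4  5  6  7  8
 4  4  3  3  3  3  4  5  6  7  8
 6  5  4  4  4  4  4  5  6  7  7
 7  6  5  5  5  5  5  5  6  7  8
 2  7  6  5  5  6  6  6  6  7  8
 4  8  7  6  6  6  7  7  7  7  8
 5  9  8  7  7  7  7  8  7  8  8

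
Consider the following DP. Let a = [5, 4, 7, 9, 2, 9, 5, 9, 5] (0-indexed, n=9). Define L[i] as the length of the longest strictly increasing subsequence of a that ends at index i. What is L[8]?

   i    0    1    2    3    4    5    6    7    8
a[i]    5    4    7    9    2    9    5    9    5
L[i]    1    1    2    3    1    3    2    3    2

2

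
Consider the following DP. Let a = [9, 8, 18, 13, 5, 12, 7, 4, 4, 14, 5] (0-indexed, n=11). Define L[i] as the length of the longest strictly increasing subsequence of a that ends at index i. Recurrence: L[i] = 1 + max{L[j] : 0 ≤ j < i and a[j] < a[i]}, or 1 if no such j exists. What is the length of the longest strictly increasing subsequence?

   i    0    1    2    3    4    5    6    7    8    9   10
a[i]    9    8   18   13    5   12    7    4    4   14    5
L[i]    1    1    2    2    1    2    2    1    1    3    2

3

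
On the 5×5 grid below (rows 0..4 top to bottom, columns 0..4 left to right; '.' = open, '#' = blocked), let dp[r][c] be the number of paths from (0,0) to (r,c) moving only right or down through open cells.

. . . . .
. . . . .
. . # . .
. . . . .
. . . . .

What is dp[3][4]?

r\c   0   1   2   3   4
  0   1   1   1   1   1
  1   1   2   3   4   5
  2   1   3   0   4   9
  3   1   4   4   8  17
  4   1   5   9  17  34

17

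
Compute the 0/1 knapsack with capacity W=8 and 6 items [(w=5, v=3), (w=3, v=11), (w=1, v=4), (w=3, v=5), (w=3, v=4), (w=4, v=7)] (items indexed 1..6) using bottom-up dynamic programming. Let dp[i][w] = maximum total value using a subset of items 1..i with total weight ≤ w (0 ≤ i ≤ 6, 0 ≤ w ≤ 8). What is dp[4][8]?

i\w   0   1   2   3   4   5   6   7   8
  0   0   0   0   0   0   0   0   0   0
  1   0   0   0   0   0   3   3   3   3
  2   0   0   0  11  11  11  11  11  14
  3   0   4   4  11  15  15  15  15  15
  4   0   4   4  11  15  15  16  20  20
  5   0   4   4  11  15  15  16  20  20
  6   0   4   4  11  15  15  16  20  22

20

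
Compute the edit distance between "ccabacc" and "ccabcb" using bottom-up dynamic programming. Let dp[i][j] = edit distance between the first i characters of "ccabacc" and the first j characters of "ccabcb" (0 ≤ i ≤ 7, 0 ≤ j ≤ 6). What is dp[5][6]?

   ''  c  c  a  b  c  b
''  0  1  2  3  4  5  6
 c  1  0  1  2  3  4  5
 c  2  1  0  1  2  3  4
 a  3  2  1  0  1  2  3
 b  4  3  2  1  0  1  2
 a  5  4  3  2  1  1  2
 c  6  5  4  3  2  1  2
 c  7  6  5  4  3  2  2

2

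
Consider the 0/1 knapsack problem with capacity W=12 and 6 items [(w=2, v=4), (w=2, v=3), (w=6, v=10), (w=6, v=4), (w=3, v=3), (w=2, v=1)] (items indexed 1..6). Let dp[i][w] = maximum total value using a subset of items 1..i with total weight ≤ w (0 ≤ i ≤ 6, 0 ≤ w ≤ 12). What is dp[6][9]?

14

i\w   0   1   2   3   4   5   6   7   8   9  10  11  12
  0   0   0   0   0   0   0   0   0   0   0   0   0   0
  1   0   0   4   4   4   4   4   4   4   4   4   4   4
  2   0   0   4   4   7   7   7   7   7   7   7   7   7
  3   0   0   4   4   7   7  10  10  14  14  17  17  17
  4   0   0   4   4   7   7  10  10  14  14  17  17  17
  5   0   0   4   4   7   7  10  10  14  14  17  17  17
  6   0   0   4   4   7   7  10  10  14  14  17  17  18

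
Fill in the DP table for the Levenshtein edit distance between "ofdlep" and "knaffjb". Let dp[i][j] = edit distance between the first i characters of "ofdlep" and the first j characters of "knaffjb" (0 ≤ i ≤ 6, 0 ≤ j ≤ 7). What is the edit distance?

   ''  k  n  a  f  f  j  b
''  0  1  2  3  4  5  6  7
 o  1  1  2  3  4  5  6  7
 f  2  2  2  3  3  4  5  6
 d  3  3  3  3  4  4  5  6
 l  4  4  4  4  4  5  5  6
 e  5  5  5  5  5  5  6  6
 p  6  6  6  6  6  6  6  7

7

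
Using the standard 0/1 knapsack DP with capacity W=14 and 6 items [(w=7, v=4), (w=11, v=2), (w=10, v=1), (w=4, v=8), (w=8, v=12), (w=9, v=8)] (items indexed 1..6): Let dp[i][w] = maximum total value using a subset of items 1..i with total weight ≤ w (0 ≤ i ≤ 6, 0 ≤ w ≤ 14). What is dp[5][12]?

20

i\w   0   1   2   3   4   5   6   7   8   9  10  11  12  13  14
  0   0   0   0   0   0   0   0   0   0   0   0   0   0   0   0
  1   0   0   0   0   0   0   0   4   4   4   4   4   4   4   4
  2   0   0   0   0   0   0   0   4   4   4   4   4   4   4   4
  3   0   0   0   0   0   0   0   4   4   4   4   4   4   4   4
  4   0   0   0   0   8   8   8   8   8   8   8  12  12  12  12
  5   0   0   0   0   8   8   8   8  12  12  12  12  20  20  20
  6   0   0   0   0   8   8   8   8  12  12  12  12  20  20  20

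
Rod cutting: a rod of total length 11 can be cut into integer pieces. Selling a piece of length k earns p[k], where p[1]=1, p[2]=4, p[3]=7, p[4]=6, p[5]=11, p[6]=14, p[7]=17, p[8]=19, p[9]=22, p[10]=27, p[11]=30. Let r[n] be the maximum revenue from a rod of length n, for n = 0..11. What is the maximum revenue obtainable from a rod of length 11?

   n    0    1    2    3    4    5    6    7    8    9   10   11
r[n]    0    1    4    7    8   11   14   17   19   22   27   30

30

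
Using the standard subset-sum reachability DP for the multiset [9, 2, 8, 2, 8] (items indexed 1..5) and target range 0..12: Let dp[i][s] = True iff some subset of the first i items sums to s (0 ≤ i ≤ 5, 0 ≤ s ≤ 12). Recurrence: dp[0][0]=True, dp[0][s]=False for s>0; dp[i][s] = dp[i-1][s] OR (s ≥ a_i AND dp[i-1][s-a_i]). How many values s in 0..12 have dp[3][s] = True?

6

i\s   0   1   2   3   4   5   6   7   8   9  10  11  12
  0   T   F   F   F   F   F   F   F   F   F   F   F   F
  1   T   F   F   F   F   F   F   F   F   T   F   F   F
  2   T   F   T   F   F   F   F   F   F   T   F   T   F
  3   T   F   T   F   F   F   F   F   T   T   T   T   F
  4   T   F   T   F   T   F   F   F   T   T   T   T   T
  5   T   F   T   F   T   F   F   F   T   T   T   T   T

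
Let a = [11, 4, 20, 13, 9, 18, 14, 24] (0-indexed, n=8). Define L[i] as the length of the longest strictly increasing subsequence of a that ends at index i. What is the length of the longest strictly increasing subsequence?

   i    0    1    2    3    4    5    6    7
a[i]   11    4   20   13    9   18   14   24
L[i]    1    1    2    2    2    3    3    4

4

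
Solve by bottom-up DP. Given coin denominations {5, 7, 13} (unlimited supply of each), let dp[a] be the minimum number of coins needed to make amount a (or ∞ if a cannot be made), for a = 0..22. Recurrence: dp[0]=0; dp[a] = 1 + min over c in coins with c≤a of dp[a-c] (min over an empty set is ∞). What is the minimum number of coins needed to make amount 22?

4

 a  0  1  2  3  4  5  6  7  8  9 10 11 12 13 14 15 16 17 18 19 20 21 22
dp  0  -  -  -  -  1  -  1  -  -  2  -  2  1  2  3  -  3  2  3  2  3  4
(- denotes ∞ / unreachable)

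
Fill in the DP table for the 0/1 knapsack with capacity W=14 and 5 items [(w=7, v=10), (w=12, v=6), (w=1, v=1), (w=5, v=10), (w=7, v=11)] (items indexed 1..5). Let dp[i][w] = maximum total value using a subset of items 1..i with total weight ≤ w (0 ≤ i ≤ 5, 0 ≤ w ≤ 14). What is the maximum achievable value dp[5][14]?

i\w   0   1   2   3   4   5   6   7   8   9  10  11  12  13  14
  0   0   0   0   0   0   0   0   0   0   0   0   0   0   0   0
  1   0   0   0   0   0   0   0  10  10  10  10  10  10  10  10
  2   0   0   0   0   0   0   0  10  10  10  10  10  10  10  10
  3   0   1   1   1   1   1   1  10  11  11  11  11  11  11  11
  4   0   1   1   1   1  10  11  11  11  11  11  11  20  21  21
  5   0   1   1   1   1  10  11  11  12  12  12  12  21  22  22

22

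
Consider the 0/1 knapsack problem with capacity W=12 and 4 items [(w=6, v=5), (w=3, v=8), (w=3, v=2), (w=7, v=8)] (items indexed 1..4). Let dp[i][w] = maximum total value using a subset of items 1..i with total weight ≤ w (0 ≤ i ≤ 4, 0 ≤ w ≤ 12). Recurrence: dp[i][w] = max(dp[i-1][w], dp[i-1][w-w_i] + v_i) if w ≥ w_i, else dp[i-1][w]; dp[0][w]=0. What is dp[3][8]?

i\w   0   1   2   3   4   5   6   7   8   9  10  11  12
  0   0   0   0   0   0   0   0   0   0   0   0   0   0
  1   0   0   0   0   0   0   5   5   5   5   5   5   5
  2   0   0   0   8   8   8   8   8   8  13  13  13  13
  3   0   0   0   8   8   8  10  10  10  13  13  13  15
  4   0   0   0   8   8   8  10  10  10  13  16  16  16

10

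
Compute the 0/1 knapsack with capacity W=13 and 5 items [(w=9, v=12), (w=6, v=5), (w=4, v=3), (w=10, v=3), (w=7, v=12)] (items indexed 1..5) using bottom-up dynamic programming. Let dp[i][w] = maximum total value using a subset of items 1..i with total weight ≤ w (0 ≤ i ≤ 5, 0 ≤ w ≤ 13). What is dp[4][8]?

5

i\w   0   1   2   3   4   5   6   7   8   9  10  11  12  13
  0   0   0   0   0   0   0   0   0   0   0   0   0   0   0
  1   0   0   0   0   0   0   0   0   0  12  12  12  12  12
  2   0   0   0   0   0   0   5   5   5  12  12  12  12  12
  3   0   0   0   0   3   3   5   5   5  12  12  12  12  15
  4   0   0   0   0   3   3   5   5   5  12  12  12  12  15
  5   0   0   0   0   3   3   5  12  12  12  12  15  15  17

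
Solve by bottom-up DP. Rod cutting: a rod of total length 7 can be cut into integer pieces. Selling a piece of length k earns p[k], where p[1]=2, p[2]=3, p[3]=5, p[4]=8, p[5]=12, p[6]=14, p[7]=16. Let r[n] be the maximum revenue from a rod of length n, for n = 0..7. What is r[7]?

   n    0    1    2    3    4    5    6    7
r[n]    0    2    4    6    8   12   14   16

16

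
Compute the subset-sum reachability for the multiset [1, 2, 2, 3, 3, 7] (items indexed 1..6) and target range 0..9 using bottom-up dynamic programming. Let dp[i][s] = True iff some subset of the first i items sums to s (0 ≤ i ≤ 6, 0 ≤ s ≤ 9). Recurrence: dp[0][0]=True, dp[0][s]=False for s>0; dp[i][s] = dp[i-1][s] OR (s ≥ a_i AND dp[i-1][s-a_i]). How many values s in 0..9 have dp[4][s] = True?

i\s   0   1   2   3   4   5   6   7   8   9
  0   T   F   F   F   F   F   F   F   F   F
  1   T   T   F   F   F   F   F   F   F   F
  2   T   T   T   T   F   F   F   F   F   F
  3   T   T   T   T   T   T   F   F   F   F
  4   T   T   T   T   T   T   T   T   T   F
  5   T   T   T   T   T   T   T   T   T   T
  6   T   T   T   T   T   T   T   T   T   T

9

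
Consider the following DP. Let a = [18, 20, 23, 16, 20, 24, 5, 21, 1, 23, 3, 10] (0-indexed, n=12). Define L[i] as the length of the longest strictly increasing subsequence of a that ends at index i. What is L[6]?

1

   i    0    1    2    3    4    5    6    7    8    9   10   11
a[i]   18   20   23   16   20   24    5   21    1   23    3   10
L[i]    1    2    3    1    2    4    1    3    1    4    2    3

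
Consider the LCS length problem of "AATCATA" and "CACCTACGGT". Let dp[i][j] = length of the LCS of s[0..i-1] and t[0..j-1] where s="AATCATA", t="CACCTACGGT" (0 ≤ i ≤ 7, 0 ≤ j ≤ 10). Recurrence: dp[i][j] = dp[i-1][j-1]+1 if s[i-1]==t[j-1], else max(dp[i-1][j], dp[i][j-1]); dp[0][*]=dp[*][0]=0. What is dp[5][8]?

   ''  C  A  C  C  T  A  C  G  G  T
''  0  0  0  0  0  0  0  0  0  0  0
 A  0  0  1  1  1  1  1  1  1  1  1
 A  0  0  1  1  1  1  2  2  2  2  2
 T  0  0  1  1  1  2  2  2  2  2  3
 C  0  1  1  2  2  2  2  3  3  3  3
 A  0  1  2  2  2  2  3  3  3  3  3
 T  0  1  2  2  2  3  3  3  3  3  4
 A  0  1  2  2  2  3  4  4  4  4  4

3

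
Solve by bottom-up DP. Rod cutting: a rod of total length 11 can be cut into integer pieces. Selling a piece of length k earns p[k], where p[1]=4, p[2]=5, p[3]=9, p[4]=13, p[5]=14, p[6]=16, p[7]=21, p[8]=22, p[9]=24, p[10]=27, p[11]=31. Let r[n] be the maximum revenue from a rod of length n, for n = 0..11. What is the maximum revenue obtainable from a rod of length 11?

44

   n    0    1    2    3    4    5    6    7    8    9   10   11
r[n]    0    4    8   12   16   20   24   28   32   36   40   44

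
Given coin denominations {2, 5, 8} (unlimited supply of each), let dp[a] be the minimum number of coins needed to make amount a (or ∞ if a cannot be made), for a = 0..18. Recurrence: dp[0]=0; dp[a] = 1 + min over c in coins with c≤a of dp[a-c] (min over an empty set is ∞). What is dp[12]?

3

 a  0  1  2  3  4  5  6  7  8  9 10 11 12 13 14 15 16 17 18
dp  0  -  1  -  2  1  3  2  1  3  2  4  3  2  4  3  2  4  3
(- denotes ∞ / unreachable)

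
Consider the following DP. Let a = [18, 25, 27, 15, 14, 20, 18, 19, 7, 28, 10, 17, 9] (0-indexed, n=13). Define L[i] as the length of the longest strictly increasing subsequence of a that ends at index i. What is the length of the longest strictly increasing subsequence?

   i    0    1    2    3    4    5    6    7    8    9   10   11   12
a[i]   18   25   27   15   14   20   18   19    7   28   10   17    9
L[i]    1    2    3    1    1    2    2    3    1    4    2    3    2

4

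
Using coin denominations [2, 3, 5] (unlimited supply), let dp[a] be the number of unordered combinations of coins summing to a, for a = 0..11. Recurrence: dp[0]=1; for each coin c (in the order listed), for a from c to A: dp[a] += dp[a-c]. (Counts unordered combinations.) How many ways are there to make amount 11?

4

after  coin     0     1     2     3     4     5     6     7     8     9    10    11
          2     1     0     1     0     1     0     1     0     1     0     1     0
          3     1     0     1     1     1     1     2     1     2     2     2     2
          5     1     0     1     1     1     2     2     2     3     3     4     4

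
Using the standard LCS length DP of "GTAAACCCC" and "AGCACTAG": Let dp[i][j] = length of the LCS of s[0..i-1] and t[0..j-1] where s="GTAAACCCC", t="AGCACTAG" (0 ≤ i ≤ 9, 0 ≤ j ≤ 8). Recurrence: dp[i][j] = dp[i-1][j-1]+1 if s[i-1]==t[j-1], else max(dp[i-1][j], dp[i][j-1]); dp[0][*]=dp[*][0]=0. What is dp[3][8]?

   ''  A  G  C  A  C  T  A  G
''  0  0  0  0  0  0  0  0  0
 G  0  0  1  1  1  1  1  1  1
 T  0  0  1  1  1  1  2  2  2
 A  0  1  1  1  2  2  2  3  3
 A  0  1  1  1  2  2  2  3  3
 A  0  1  1  1  2  2  2  3  3
 C  0  1  1  2  2  3  3  3  3
 C  0  1  1  2  2  3  3  3  3
 C  0  1  1  2  2  3  3  3  3
 C  0  1  1  2  2  3  3  3  3

3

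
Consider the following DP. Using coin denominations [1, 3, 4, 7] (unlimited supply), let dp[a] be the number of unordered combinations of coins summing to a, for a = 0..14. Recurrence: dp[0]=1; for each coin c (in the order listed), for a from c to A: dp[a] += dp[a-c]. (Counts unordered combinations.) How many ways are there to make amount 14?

after  coin     0     1     2     3     4     5     6     7     8     9    10    11    12    13    14
          1     1     1     1     1     1     1     1     1     1     1     1     1     1     1     1
          3     1     1     1     2     2     2     3     3     3     4     4     4     5     5     5
          4     1     1     1     2     3     3     4     5     6     7     8     9    11    12    13
          7     1     1     1     2     3     3     4     6     7     8    10    12    14    16    19

19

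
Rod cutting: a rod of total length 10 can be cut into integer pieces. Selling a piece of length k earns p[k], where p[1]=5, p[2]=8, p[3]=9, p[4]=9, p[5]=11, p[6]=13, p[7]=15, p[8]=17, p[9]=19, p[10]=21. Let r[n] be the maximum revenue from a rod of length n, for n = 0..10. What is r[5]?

25

   n    0    1    2    3    4    5    6    7    8    9   10
r[n]    0    5   10   15   20   25   30   35   40   45   50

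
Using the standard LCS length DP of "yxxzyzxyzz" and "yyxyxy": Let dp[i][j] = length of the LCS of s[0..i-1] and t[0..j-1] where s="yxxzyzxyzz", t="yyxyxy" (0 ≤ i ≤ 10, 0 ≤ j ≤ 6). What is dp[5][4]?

3

   ''  y  y  x  y  x  y
''  0  0  0  0  0  0  0
 y  0  1  1  1  1  1  1
 x  0  1  1  2  2  2  2
 x  0  1  1  2  2  3  3
 z  0  1  1  2  2  3  3
 y  0  1  2  2  3  3  4
 z  0  1  2  2  3  3  4
 x  0  1  2  3  3  4  4
 y  0  1  2  3  4  4  5
 z  0  1  2  3  4  4  5
 z  0  1  2  3  4  4  5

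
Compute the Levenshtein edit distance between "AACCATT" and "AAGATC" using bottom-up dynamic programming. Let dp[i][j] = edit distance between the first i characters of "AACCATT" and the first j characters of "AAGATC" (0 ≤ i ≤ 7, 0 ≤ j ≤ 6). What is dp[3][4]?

   ''  A  A  G  A  T  C
''  0  1  2  3  4  5  6
 A  1  0  1  2  3  4  5
 A  2  1  0  1  2  3  4
 C  3  2  1  1  2  3  3
 C  4  3  2  2  2  3  3
 A  5  4  3  3  2  3  4
 T  6  5  4  4  3  2  3
 T  7  6  5  5  4  3  3

2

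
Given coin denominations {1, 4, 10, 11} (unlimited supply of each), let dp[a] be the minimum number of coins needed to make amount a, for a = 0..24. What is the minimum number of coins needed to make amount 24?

3

 a  0  1  2  3  4  5  6  7  8  9 10 11 12 13 14 15 16 17 18 19 20 21 22 23 24
dp  0  1  2  3  1  2  3  4  2  3  1  1  2  3  2  2  3  4  3  3  2  2  2  3  3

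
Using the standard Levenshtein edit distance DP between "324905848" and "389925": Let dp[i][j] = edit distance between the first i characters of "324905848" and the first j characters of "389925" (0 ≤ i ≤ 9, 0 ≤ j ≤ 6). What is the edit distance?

6

   ''  3  8  9  9  2  5
''  0  1  2  3  4  5  6
 3  1  0  1  2  3  4  5
 2  2  1  1  2  3  3  4
 4  3  2  2  2  3  4  4
 9  4  3  3  2  2  3  4
 0  5  4  4  3  3  3  4
 5  6  5  5  4  4  4  3
 8  7  6  5  5  5  5  4
 4  8  7  6  6  6  6  5
 8  9  8  7  7  7  7  6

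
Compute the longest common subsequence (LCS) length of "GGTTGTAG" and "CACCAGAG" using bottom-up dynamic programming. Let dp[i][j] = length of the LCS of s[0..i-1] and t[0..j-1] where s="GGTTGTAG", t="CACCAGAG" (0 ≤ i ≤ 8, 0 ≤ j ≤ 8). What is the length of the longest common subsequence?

   ''  C  A  C  C  A  G  A  G
''  0  0  0  0  0  0  0  0  0
 G  0  0  0  0  0  0  1  1  1
 G  0  0  0  0  0  0  1  1  2
 T  0  0  0  0  0  0  1  1  2
 T  0  0  0  0  0  0  1  1  2
 G  0  0  0  0  0  0  1  1  2
 T  0  0  0  0  0  0  1  1  2
 A  0  0  1  1  1  1  1  2  2
 G  0  0  1  1  1  1  2  2  3

3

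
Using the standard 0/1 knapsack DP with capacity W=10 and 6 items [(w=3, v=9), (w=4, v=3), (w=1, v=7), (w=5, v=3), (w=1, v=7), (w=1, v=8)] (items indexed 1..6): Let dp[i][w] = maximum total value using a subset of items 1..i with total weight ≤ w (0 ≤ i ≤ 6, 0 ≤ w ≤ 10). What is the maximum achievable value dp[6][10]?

i\w   0   1   2   3   4   5   6   7   8   9  10
  0   0   0   0   0   0   0   0   0   0   0   0
  1   0   0   0   9   9   9   9   9   9   9   9
  2   0   0   0   9   9   9   9  12  12  12  12
  3   0   7   7   9  16  16  16  16  19  19  19
  4   0   7   7   9  16  16  16  16  19  19  19
  5   0   7  14  14  16  23  23  23  23  26  26
  6   0   8  15  22  22  24  31  31  31  31  34

34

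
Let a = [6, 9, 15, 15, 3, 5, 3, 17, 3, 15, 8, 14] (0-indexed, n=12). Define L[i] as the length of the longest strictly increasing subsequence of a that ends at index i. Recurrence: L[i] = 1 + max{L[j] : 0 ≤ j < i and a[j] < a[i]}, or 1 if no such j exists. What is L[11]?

   i    0    1    2    3    4    5    6    7    8    9   10   11
a[i]    6    9   15   15    3    5    3   17    3   15    8   14
L[i]    1    2    3    3    1    2    1    4    1    3    3    4

4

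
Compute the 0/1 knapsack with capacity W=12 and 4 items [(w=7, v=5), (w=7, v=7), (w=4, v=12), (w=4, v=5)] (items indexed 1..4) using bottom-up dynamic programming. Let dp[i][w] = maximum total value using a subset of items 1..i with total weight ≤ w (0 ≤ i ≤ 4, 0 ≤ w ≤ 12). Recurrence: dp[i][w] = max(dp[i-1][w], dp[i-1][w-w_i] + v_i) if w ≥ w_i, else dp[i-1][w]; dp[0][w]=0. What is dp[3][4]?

i\w   0   1   2   3   4   5   6   7   8   9  10  11  12
  0   0   0   0   0   0   0   0   0   0   0   0   0   0
  1   0   0   0   0   0   0   0   5   5   5   5   5   5
  2   0   0   0   0   0   0   0   7   7   7   7   7   7
  3   0   0   0   0  12  12  12  12  12  12  12  19  19
  4   0   0   0   0  12  12  12  12  17  17  17  19  19

12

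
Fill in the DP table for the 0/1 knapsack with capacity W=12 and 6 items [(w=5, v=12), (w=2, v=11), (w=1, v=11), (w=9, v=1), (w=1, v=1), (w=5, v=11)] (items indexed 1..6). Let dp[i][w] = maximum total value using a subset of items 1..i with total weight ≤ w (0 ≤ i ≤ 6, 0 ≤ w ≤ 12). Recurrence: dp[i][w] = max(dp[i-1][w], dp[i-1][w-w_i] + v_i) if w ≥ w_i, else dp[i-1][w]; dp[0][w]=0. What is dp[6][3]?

i\w   0   1   2   3   4   5   6   7   8   9  10  11  12
  0   0   0   0   0   0   0   0   0   0   0   0   0   0
  1   0   0   0   0   0  12  12  12  12  12  12  12  12
  2   0   0  11  11  11  12  12  23  23  23  23  23  23
  3   0  11  11  22  22  22  23  23  34  34  34  34  34
  4   0  11  11  22  22  22  23  23  34  34  34  34  34
  5   0  11  12  22  23  23  23  24  34  35  35  35  35
  6   0  11  12  22  23  23  23  24  34  35  35  35  35

22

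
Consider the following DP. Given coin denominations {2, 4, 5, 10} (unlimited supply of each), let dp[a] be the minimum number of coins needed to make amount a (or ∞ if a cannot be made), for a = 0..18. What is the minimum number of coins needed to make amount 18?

 a  0  1  2  3  4  5  6  7  8  9 10 11 12 13 14 15 16 17 18
dp  0  -  1  -  1  1  2  2  2  2  1  3  2  3  2  2  3  3  3
(- denotes ∞ / unreachable)

3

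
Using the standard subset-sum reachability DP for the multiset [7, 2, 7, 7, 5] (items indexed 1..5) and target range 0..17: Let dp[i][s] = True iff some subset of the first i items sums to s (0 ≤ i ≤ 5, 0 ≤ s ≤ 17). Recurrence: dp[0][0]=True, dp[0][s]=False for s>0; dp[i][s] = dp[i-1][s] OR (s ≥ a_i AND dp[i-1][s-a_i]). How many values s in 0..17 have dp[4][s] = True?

i\s   0   1   2   3   4   5   6   7   8   9  10  11  12  13  14  15  16  17
  0   T   F   F   F   F   F   F   F   F   F   F   F   F   F   F   F   F   F
  1   T   F   F   F   F   F   F   T   F   F   F   F   F   F   F   F   F   F
  2   T   F   T   F   F   F   F   T   F   T   F   F   F   F   F   F   F   F
  3   T   F   T   F   F   F   F   T   F   T   F   F   F   F   T   F   T   F
  4   T   F   T   F   F   F   F   T   F   T   F   F   F   F   T   F   T   F
  5   T   F   T   F   F   T   F   T   F   T   F   F   T   F   T   F   T   F

6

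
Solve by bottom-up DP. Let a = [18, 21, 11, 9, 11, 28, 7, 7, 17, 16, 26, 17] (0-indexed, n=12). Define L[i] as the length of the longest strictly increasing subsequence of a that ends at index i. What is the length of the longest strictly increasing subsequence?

   i    0    1    2    3    4    5    6    7    8    9   10   11
a[i]   18   21   11    9   11   28    7    7   17   16   26   17
L[i]    1    2    1    1    2    3    1    1    3    3    4    4

4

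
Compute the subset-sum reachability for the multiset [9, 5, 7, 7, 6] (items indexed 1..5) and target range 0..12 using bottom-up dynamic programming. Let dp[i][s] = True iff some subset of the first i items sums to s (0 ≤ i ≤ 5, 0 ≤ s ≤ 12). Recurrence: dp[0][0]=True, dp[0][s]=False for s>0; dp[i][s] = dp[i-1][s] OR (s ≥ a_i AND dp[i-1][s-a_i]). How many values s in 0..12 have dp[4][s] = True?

i\s   0   1   2   3   4   5   6   7   8   9  10  11  12
  0   T   F   F   F   F   F   F   F   F   F   F   F   F
  1   T   F   F   F   F   F   F   F   F   T   F   F   F
  2   T   F   F   F   F   T   F   F   F   T   F   F   F
  3   T   F   F   F   F   T   F   T   F   T   F   F   T
  4   T   F   F   F   F   T   F   T   F   T   F   F   T
  5   T   F   F   F   F   T   T   T   F   T   F   T   T

5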